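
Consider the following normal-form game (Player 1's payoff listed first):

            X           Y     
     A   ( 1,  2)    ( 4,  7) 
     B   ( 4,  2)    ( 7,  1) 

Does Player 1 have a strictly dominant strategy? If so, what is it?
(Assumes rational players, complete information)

Yes, Player 1's strictly dominant strategy is B

Work:
A strategy strictly dominates another if it gives a strictly higher payoff against every opponent action. Compare each pair of P1's strategies column-by-column:
  A vs B: [1 vs 4, 4 vs 7] → A does not strictly dominate B (column X: 1 ≤ 4)
  B vs A: [4 vs 1, 7 vs 4] → B strictly dominates A
B strictly dominates every other strategy → strictly dominant.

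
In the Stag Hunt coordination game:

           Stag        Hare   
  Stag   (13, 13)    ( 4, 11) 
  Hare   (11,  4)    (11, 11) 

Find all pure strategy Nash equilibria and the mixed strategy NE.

Pure NE: (Stag, Stag) and (Hare, Hare); Mixed NE: p = 0.7778, q = 0.7778

Work:
Check pure NE:
(Stag, Stag): (13, 13) - no unilateral deviation beneficial
(Hare, Hare): (11, 11) - no unilateral deviation beneficial
Mixed NE: P1 plays Stag with p = 0.7778, P2 plays Stag with q = 0.7778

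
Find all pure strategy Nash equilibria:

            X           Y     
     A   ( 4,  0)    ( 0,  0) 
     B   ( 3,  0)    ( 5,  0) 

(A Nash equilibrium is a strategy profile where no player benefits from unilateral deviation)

Nash equilibrium: (A, X), (B, Y)

Work:
Best responses:
  P1 vs X: payoffs [4, 3] → best response A (payoff 4)
  P1 vs Y: payoffs [0, 5] → best response B (payoff 5)
  P2 vs A: payoffs [0, 0] → best response X/Y (payoff 0)
  P2 vs B: payoffs [0, 0] → best response X/Y (payoff 0)
Mutual best responses: (A,X), (B,Y) → Nash equilibria.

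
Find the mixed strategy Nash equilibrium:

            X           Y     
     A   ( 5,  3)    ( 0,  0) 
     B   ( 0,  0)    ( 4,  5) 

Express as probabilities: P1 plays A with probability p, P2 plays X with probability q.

p = 0.625, q = 0.4444

Work:
Find probabilities that make opponent indifferent:
P2 chooses q to make P1 indifferent between A and B
P1 chooses p to make P2 indifferent between X and Y
Mixed NE: P1 plays (A: 0.625, B: 0.375), P2 plays (X: 0.4444, Y: 0.5556)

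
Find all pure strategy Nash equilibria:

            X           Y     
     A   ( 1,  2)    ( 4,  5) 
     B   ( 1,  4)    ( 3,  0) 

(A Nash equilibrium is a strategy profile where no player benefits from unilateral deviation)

Nash equilibrium: (A, Y), (B, X)

Work:
Best responses:
  P1 vs X: payoffs [1, 1] → best response A/B (payoff 1)
  P1 vs Y: payoffs [4, 3] → best response A (payoff 4)
  P2 vs A: payoffs [2, 5] → best response Y (payoff 5)
  P2 vs B: payoffs [4, 0] → best response X (payoff 4)
Mutual best responses: (A,Y), (B,X) → Nash equilibria.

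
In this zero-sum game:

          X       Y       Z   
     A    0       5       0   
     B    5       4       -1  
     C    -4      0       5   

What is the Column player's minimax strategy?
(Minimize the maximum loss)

Column should play X or Y or Z (all achieve the minimum), value = 5

Work:
Column player minimizes Row's maximum payoff:
Column X: max payoff to Row = 5
Column Y: max payoff to Row = 5
Column Z: max payoff to Row = 5
Minimum is 5, achieved by columns X, Y, Z (tied).
Each of X or Y or Z is a minimax strategy.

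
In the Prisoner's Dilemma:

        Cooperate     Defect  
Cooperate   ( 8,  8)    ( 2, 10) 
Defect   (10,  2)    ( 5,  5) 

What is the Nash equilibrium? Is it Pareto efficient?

(Defect, Defect) is NE; not Pareto efficient

Work:
Defect dominates Cooperate for both players:
If P2 cooperates: Defect (10) > Cooperate (8)
If P2 defects: Defect (5) > Cooperate (2)
NE: (Defect, Defect) with payoff (5, 5)
But (Cooperate, Cooperate) = (8, 8) Pareto dominates (5, 5)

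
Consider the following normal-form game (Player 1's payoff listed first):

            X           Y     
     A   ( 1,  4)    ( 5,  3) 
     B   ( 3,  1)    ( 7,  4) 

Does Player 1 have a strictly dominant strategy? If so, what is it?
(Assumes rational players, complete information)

Yes, Player 1's strictly dominant strategy is B

Work:
A strategy strictly dominates another if it gives a strictly higher payoff against every opponent action. Compare each pair of P1's strategies column-by-column:
  A vs B: [1 vs 3, 5 vs 7] → A does not strictly dominate B (column X: 1 ≤ 3)
  B vs A: [3 vs 1, 7 vs 5] → B strictly dominates A
B strictly dominates every other strategy → strictly dominant.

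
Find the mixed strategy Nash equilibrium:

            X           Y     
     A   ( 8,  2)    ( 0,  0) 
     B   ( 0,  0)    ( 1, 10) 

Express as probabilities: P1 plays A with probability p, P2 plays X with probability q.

p = 0.8333, q = 0.1111

Work:
Find probabilities that make opponent indifferent:
P2 chooses q to make P1 indifferent between A and B
P1 chooses p to make P2 indifferent between X and Y
Mixed NE: P1 plays (A: 0.8333, B: 0.1667), P2 plays (X: 0.1111, Y: 0.8889)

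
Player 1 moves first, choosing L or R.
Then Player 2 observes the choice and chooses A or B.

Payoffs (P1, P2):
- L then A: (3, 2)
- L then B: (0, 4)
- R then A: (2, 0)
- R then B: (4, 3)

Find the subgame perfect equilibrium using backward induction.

P1 plays R, P2 plays B after L and B after R; Payoff (4, 3)

Work:
Backward induction:
After L: P2 chooses B → P1 gets 0
After R: P2 chooses B → P1 gets 4
P1 chooses R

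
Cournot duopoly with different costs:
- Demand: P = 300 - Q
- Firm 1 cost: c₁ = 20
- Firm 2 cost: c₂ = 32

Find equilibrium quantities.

q₁* = 97.33, q₂* = 85.33

Work:
Reaction: q₁ = (300 - 20 - q₂)/2
Reaction: q₂ = (300 - 32 - q₁)/2
Solve simultaneously:
q₁* = (300 - 2×20 + 32)/3 = 97.33
q₂* = (300 - 2×32 + 20)/3 = 85.33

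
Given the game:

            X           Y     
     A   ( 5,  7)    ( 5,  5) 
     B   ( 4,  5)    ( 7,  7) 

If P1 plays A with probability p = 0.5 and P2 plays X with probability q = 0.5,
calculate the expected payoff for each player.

E[P1] = 5.25, E[P2] = 6.0

Work:
E[P1] = p·q·π₁(A,X) + p·(1-q)·π₁(A,Y) + (1-p)·q·π₁(B,X) + (1-p)·(1-q)·π₁(B,Y)
= 0.5·0.5·5 + 0.5·0.5·5 + 0.5·0.5·4 + 0.5·0.5·7
= 5.25

E[P2] = 6.0 (similar calculation)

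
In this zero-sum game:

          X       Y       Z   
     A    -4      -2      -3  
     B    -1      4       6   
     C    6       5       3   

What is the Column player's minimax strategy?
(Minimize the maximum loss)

Column should play Y, value = 5

Work:
Column player minimizes Row's maximum payoff:
Column X: max payoff to Row = 6
Column Y: max payoff to Row = 5
Column Z: max payoff to Row = 6
Minimum is 5, achieved by column Y.
Minimax strategy: Y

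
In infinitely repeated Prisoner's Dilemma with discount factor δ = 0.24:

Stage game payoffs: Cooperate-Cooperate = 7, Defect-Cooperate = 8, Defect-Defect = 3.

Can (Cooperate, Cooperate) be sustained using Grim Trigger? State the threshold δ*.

δ* = 0.2; since δ = 0.24 ≥ 0.2, cooperation can be sustained

Work:
For Grim Trigger:
Cooperate forever: 7/(1-δ)
Defect then punished: 8 + 3·δ/(1-δ)
Need: 7/(1-δ) ≥ 8 + 3·δ/(1-δ)
Solving: δ ≥ (T-R)/(T-P) = (8-7)/(8-3) = 0.2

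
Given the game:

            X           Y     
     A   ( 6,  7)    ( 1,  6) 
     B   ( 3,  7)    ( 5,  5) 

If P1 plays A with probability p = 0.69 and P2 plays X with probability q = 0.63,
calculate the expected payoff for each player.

E[P1] = 4.0229, E[P2] = 6.5153

Work:
E[P1] = p·q·π₁(A,X) + p·(1-q)·π₁(A,Y) + (1-p)·q·π₁(B,X) + (1-p)·(1-q)·π₁(B,Y)
= 0.69·0.63·6 + 0.69·0.37·1 + 0.31·0.63·3 + 0.31·0.37·5
= 4.0229

E[P2] = 6.5153 (similar calculation)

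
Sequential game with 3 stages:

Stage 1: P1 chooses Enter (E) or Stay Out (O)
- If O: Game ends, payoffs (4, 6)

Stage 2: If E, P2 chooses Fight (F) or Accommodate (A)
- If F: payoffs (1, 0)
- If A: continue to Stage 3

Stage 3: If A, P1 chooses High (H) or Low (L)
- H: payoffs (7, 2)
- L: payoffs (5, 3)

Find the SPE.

SPE: (E, A, H); Outcome (7, 2)

Work:
Stage 3: P1 chooses H (7 vs 5)
Stage 2: P2: F->0, A->2 (anticipating H). Choose A
Stage 1: P1: O->4, E->7 (anticipating A, H). Choose E
SPE path: E -> A -> H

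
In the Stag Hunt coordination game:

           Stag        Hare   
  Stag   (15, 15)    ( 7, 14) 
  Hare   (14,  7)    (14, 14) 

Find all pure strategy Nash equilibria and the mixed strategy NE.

Pure NE: (Stag, Stag) and (Hare, Hare); Mixed NE: p = 0.875, q = 0.875

Work:
Check pure NE:
(Stag, Stag): (15, 15) - no unilateral deviation beneficial
(Hare, Hare): (14, 14) - no unilateral deviation beneficial
Mixed NE: P1 plays Stag with p = 0.875, P2 plays Stag with q = 0.875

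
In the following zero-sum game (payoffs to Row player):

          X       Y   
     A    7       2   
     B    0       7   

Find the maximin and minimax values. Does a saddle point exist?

Maximin = 2, Minimax = 7, Saddle: False

Work:
Row minimums: [2, 0] → maximin = 2
Column maximums: [7, 7] → minimax = 7
No saddle point (maximin ≠ minimax). Mixed strategy needed.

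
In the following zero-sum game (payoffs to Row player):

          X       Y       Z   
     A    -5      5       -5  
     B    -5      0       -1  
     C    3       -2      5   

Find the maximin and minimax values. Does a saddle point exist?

Maximin = -2, Minimax = 3, Saddle: False

Work:
Row minimums: [-5, -5, -2] → maximin = -2
Column maximums: [3, 5, 5] → minimax = 3
No saddle point (maximin ≠ minimax). Mixed strategy needed.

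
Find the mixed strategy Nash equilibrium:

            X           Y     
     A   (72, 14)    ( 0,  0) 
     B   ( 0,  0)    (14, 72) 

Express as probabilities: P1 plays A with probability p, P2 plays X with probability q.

p = 0.8372, q = 0.1628

Work:
Find probabilities that make opponent indifferent:
P2 chooses q to make P1 indifferent between A and B
P1 chooses p to make P2 indifferent between X and Y
Mixed NE: P1 plays (A: 0.8372, B: 0.1628), P2 plays (X: 0.1628, Y: 0.8372)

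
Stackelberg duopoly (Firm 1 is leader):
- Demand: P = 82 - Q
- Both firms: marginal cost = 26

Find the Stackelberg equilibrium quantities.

q₁* (leader) = 28.0, q₂* (follower) = 14.0

Work:
Follower's reaction: q₂ = (a - c - q₁)/2
Leader substitutes: π₁ = q₁·(a - q₁ - (a-c-q₁)/2 - c)
FOC: q₁* = (82 - 26)/2 = 28.00
Then: q₂* = (82 - 26 - 28.0)/2 = 14.00
Leader has first-mover advantage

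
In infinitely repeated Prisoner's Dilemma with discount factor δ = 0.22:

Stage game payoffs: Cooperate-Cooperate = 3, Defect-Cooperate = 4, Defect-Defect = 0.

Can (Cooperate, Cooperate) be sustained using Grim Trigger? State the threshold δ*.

δ* = 0.25; since δ = 0.22 < 0.25, cooperation cannot be sustained

Work:
For Grim Trigger:
Cooperate forever: 3/(1-δ)
Defect then punished: 4 + 0·δ/(1-δ)
Need: 3/(1-δ) ≥ 4 + 0·δ/(1-δ)
Solving: δ ≥ (T-R)/(T-P) = (4-3)/(4-0) = 0.25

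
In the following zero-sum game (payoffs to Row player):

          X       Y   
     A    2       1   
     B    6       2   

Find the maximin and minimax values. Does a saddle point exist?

Maximin = 2, Minimax = 2, Saddle: True

Work:
Row minimums: [1, 2] → maximin = 2
Column maximums: [6, 2] → minimax = 2
Saddle point exists! Game value = 2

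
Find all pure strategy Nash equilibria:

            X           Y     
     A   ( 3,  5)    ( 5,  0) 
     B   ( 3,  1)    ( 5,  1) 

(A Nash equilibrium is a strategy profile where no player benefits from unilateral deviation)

Nash equilibrium: (A, X), (B, X), (B, Y)

Work:
Best responses:
  P1 vs X: payoffs [3, 3] → best response A/B (payoff 3)
  P1 vs Y: payoffs [5, 5] → best response A/B (payoff 5)
  P2 vs A: payoffs [5, 0] → best response X (payoff 5)
  P2 vs B: payoffs [1, 1] → best response X/Y (payoff 1)
Mutual best responses: (A,X), (B,X), (B,Y) → Nash equilibria.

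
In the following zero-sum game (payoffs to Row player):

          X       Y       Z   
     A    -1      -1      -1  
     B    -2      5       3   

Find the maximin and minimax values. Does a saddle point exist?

Maximin = -1, Minimax = -1, Saddle: True

Work:
Row minimums: [-1, -2] → maximin = -1
Column maximums: [-1, 5, 3] → minimax = -1
Saddle point exists! Game value = -1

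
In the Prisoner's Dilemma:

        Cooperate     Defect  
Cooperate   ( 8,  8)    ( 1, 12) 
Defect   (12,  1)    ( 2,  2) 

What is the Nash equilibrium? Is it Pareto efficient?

(Defect, Defect) is NE; not Pareto efficient

Work:
Defect dominates Cooperate for both players:
If P2 cooperates: Defect (12) > Cooperate (8)
If P2 defects: Defect (2) > Cooperate (1)
NE: (Defect, Defect) with payoff (2, 2)
But (Cooperate, Cooperate) = (8, 8) Pareto dominates (2, 2)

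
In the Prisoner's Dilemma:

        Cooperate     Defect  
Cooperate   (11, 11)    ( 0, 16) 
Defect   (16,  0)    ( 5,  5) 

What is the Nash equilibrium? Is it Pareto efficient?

(Defect, Defect) is NE; not Pareto efficient

Work:
Defect dominates Cooperate for both players:
If P2 cooperates: Defect (16) > Cooperate (11)
If P2 defects: Defect (5) > Cooperate (0)
NE: (Defect, Defect) with payoff (5, 5)
But (Cooperate, Cooperate) = (11, 11) Pareto dominates (5, 5)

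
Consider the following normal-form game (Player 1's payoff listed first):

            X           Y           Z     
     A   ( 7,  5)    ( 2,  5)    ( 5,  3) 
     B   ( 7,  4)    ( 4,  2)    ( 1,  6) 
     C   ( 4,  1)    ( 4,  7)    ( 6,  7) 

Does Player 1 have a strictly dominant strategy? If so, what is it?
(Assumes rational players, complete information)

No strictly dominant strategy exists for Player 1

Work:
A strategy strictly dominates another if it gives a strictly higher payoff against every opponent action. Compare each pair of P1's strategies column-by-column:
  A vs B: [7 vs 7, 2 vs 4, 5 vs 1] → A does not strictly dominate B (column X: 7 ≤ 7)
  A vs C: [7 vs 4, 2 vs 4, 5 vs 6] → A does not strictly dominate C (column Y: 2 ≤ 4)
  B vs A: [7 vs 7, 4 vs 2, 1 vs 5] → B does not strictly dominate A (column X: 7 ≤ 7)
  B vs C: [7 vs 4, 4 vs 4, 1 vs 6] → B does not strictly dominate C (column Y: 4 ≤ 4)
  C vs A: [4 vs 7, 4 vs 2, 6 vs 5] → C does not strictly dominate A (column X: 4 ≤ 7)
  C vs B: [4 vs 7, 4 vs 4, 6 vs 1] → C does not strictly dominate B (column X: 4 ≤ 7)
No single strategy strictly dominates all others → no strictly dominant strategy.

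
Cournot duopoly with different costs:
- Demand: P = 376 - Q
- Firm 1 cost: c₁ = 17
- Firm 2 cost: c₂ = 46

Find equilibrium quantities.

q₁* = 129.33, q₂* = 100.33

Work:
Reaction: q₁ = (376 - 17 - q₂)/2
Reaction: q₂ = (376 - 46 - q₁)/2
Solve simultaneously:
q₁* = (376 - 2×17 + 46)/3 = 129.33
q₂* = (376 - 2×46 + 17)/3 = 100.33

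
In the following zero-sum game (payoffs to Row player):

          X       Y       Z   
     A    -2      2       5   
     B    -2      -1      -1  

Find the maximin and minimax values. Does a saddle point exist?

Maximin = -2, Minimax = -2, Saddle: True

Work:
Row minimums: [-2, -2] → maximin = -2
Column maximums: [-2, 2, 5] → minimax = -2
Saddle point exists! Game value = -2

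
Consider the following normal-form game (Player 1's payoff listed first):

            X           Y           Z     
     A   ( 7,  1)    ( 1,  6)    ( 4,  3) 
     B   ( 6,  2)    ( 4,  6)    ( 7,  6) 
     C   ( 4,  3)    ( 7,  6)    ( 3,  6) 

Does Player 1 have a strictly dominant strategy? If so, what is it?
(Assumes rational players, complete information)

No strictly dominant strategy exists for Player 1

Work:
A strategy strictly dominates another if it gives a strictly higher payoff against every opponent action. Compare each pair of P1's strategies column-by-column:
  A vs B: [7 vs 6, 1 vs 4, 4 vs 7] → A does not strictly dominate B (column Y: 1 ≤ 4)
  A vs C: [7 vs 4, 1 vs 7, 4 vs 3] → A does not strictly dominate C (column Y: 1 ≤ 7)
  B vs A: [6 vs 7, 4 vs 1, 7 vs 4] → B does not strictly dominate A (column X: 6 ≤ 7)
  B vs C: [6 vs 4, 4 vs 7, 7 vs 3] → B does not strictly dominate C (column Y: 4 ≤ 7)
  C vs A: [4 vs 7, 7 vs 1, 3 vs 4] → C does not strictly dominate A (column X: 4 ≤ 7)
  C vs B: [4 vs 6, 7 vs 4, 3 vs 7] → C does not strictly dominate B (column X: 4 ≤ 6)
No single strategy strictly dominates all others → no strictly dominant strategy.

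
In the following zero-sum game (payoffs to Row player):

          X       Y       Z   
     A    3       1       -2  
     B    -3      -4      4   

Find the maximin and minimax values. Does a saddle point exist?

Maximin = -2, Minimax = 1, Saddle: False

Work:
Row minimums: [-2, -4] → maximin = -2
Column maximums: [3, 1, 4] → minimax = 1
No saddle point (maximin ≠ minimax). Mixed strategy needed.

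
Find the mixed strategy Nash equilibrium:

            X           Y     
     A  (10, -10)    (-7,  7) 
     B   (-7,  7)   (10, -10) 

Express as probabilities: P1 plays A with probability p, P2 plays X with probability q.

p = 0.5, q = 0.5

Work:
Find probabilities that make opponent indifferent:
P2 chooses q to make P1 indifferent between A and B
P1 chooses p to make P2 indifferent between X and Y
Mixed NE: P1 plays (A: 0.5, B: 0.5), P2 plays (X: 0.5, Y: 0.5)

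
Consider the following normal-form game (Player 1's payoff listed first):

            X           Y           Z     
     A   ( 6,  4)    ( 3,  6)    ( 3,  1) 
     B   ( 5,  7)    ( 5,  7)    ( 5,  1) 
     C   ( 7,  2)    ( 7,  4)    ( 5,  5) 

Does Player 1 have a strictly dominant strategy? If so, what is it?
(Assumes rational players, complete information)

No strictly dominant strategy exists for Player 1

Work:
A strategy strictly dominates another if it gives a strictly higher payoff against every opponent action. Compare each pair of P1's strategies column-by-column:
  A vs B: [6 vs 5, 3 vs 5, 3 vs 5] → A does not strictly dominate B (column Y: 3 ≤ 5)
  A vs C: [6 vs 7, 3 vs 7, 3 vs 5] → A does not strictly dominate C (column X: 6 ≤ 7)
  B vs A: [5 vs 6, 5 vs 3, 5 vs 3] → B does not strictly dominate A (column X: 5 ≤ 6)
  B vs C: [5 vs 7, 5 vs 7, 5 vs 5] → B does not strictly dominate C (column X: 5 ≤ 7)
  C vs A: [7 vs 6, 7 vs 3, 5 vs 3] → C strictly dominates A
  C vs B: [7 vs 5, 7 vs 5, 5 vs 5] → C does not strictly dominate B (column Z: 5 ≤ 5)
No single strategy strictly dominates all others → no strictly dominant strategy.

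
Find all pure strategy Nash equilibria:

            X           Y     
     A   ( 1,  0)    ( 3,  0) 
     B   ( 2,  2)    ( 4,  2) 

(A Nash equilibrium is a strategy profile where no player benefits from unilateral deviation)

Nash equilibrium: (B, X), (B, Y)

Work:
Best responses:
  P1 vs X: payoffs [1, 2] → best response B (payoff 2)
  P1 vs Y: payoffs [3, 4] → best response B (payoff 4)
  P2 vs A: payoffs [0, 0] → best response X/Y (payoff 0)
  P2 vs B: payoffs [2, 2] → best response X/Y (payoff 2)
Mutual best responses: (B,X), (B,Y) → Nash equilibria.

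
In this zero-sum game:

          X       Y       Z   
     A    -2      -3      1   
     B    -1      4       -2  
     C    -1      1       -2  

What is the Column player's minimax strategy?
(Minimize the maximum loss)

Column should play X, value = -1

Work:
Column player minimizes Row's maximum payoff:
Column X: max payoff to Row = -1
Column Y: max payoff to Row = 4
Column Z: max payoff to Row = 1
Minimum is -1, achieved by column X.
Minimax strategy: X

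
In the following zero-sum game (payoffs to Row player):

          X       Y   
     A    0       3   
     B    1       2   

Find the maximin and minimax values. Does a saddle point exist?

Maximin = 1, Minimax = 1, Saddle: True

Work:
Row minimums: [0, 1] → maximin = 1
Column maximums: [1, 3] → minimax = 1
Saddle point exists! Game value = 1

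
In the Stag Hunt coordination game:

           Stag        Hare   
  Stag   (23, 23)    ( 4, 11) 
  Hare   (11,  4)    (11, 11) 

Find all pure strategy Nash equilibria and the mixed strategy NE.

Pure NE: (Stag, Stag) and (Hare, Hare); Mixed NE: p = 0.3684, q = 0.3684

Work:
Check pure NE:
(Stag, Stag): (23, 23) - no unilateral deviation beneficial
(Hare, Hare): (11, 11) - no unilateral deviation beneficial
Mixed NE: P1 plays Stag with p = 0.3684, P2 plays Stag with q = 0.3684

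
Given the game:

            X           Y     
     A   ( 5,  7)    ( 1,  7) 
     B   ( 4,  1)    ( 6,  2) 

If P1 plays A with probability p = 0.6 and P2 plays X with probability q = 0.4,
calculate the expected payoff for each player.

E[P1] = 3.64, E[P2] = 4.84

Work:
E[P1] = p·q·π₁(A,X) + p·(1-q)·π₁(A,Y) + (1-p)·q·π₁(B,X) + (1-p)·(1-q)·π₁(B,Y)
= 0.6·0.4·5 + 0.6·0.6·1 + 0.4·0.4·4 + 0.4·0.6·6
= 3.64

E[P2] = 4.84 (similar calculation)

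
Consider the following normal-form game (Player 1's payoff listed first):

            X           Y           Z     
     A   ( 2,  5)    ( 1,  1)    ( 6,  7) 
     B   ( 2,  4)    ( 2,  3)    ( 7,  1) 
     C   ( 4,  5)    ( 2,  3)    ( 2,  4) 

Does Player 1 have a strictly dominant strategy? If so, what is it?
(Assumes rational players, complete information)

No strictly dominant strategy exists for Player 1

Work:
A strategy strictly dominates another if it gives a strictly higher payoff against every opponent action. Compare each pair of P1's strategies column-by-column:
  A vs B: [2 vs 2, 1 vs 2, 6 vs 7] → A does not strictly dominate B (column X: 2 ≤ 2)
  A vs C: [2 vs 4, 1 vs 2, 6 vs 2] → A does not strictly dominate C (column X: 2 ≤ 4)
  B vs A: [2 vs 2, 2 vs 1, 7 vs 6] → B does not strictly dominate A (column X: 2 ≤ 2)
  B vs C: [2 vs 4, 2 vs 2, 7 vs 2] → B does not strictly dominate C (column X: 2 ≤ 4)
  C vs A: [4 vs 2, 2 vs 1, 2 vs 6] → C does not strictly dominate A (column Z: 2 ≤ 6)
  C vs B: [4 vs 2, 2 vs 2, 2 vs 7] → C does not strictly dominate B (column Y: 2 ≤ 2)
No single strategy strictly dominates all others → no strictly dominant strategy.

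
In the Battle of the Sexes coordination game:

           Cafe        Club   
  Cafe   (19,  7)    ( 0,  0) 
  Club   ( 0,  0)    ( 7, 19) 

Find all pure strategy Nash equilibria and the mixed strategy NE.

Pure NE: (Cafe, Cafe) and (Club, Club); Mixed NE: p = 0.7308, q = 0.2692

Work:
Check pure NE:
(Cafe, Cafe): (19, 7) - no unilateral deviation beneficial
(Club, Club): (7, 19) - no unilateral deviation beneficial
Mixed NE: P1 plays Cafe with p = 0.7308, P2 plays Cafe with q = 0.2692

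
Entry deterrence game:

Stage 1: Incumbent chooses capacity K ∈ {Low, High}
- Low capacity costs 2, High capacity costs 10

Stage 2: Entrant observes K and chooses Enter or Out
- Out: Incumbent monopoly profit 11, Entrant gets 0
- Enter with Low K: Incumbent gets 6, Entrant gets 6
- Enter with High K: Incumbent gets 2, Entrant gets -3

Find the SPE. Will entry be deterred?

SPE: (Low, Enter|Low, Out|High); Entry not deterred. Incumbent net profit = 4, Entrant gets 6

Work:
After Low K: Entrant enters (6 > 0)
After High K: Entrant stays out (-3 < 0)
Incumbent: Low → 6−2=4, High → 11−10=1
Incumbent chooses Low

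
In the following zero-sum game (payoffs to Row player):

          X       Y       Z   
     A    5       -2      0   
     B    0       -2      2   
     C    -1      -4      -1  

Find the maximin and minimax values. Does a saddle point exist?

Maximin = -2, Minimax = -2, Saddle: True

Work:
Row minimums: [-2, -2, -4] → maximin = -2
Column maximums: [5, -2, 2] → minimax = -2
Saddle point exists! Game value = -2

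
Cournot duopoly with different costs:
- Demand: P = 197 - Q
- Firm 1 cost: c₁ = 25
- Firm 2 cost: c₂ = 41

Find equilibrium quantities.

q₁* = 62.67, q₂* = 46.67

Work:
Reaction: q₁ = (197 - 25 - q₂)/2
Reaction: q₂ = (197 - 41 - q₁)/2
Solve simultaneously:
q₁* = (197 - 2×25 + 41)/3 = 62.67
q₂* = (197 - 2×41 + 25)/3 = 46.67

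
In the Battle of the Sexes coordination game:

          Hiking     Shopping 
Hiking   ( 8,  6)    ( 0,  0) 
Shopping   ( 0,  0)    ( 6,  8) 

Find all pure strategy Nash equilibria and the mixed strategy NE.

Pure NE: (Hiking, Hiking) and (Shopping, Shopping); Mixed NE: p = 0.5714, q = 0.4286

Work:
Check pure NE:
(Hiking, Hiking): (8, 6) - no unilateral deviation beneficial
(Shopping, Shopping): (6, 8) - no unilateral deviation beneficial
Mixed NE: P1 plays Hiking with p = 0.5714, P2 plays Hiking with q = 0.4286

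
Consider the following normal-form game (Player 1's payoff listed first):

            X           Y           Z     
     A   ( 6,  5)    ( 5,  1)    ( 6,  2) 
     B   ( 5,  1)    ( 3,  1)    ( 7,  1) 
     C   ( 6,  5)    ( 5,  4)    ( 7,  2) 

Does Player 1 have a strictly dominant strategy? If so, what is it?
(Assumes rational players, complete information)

No strictly dominant strategy exists for Player 1

Work:
A strategy strictly dominates another if it gives a strictly higher payoff against every opponent action. Compare each pair of P1's strategies column-by-column:
  A vs B: [6 vs 5, 5 vs 3, 6 vs 7] → A does not strictly dominate B (column Z: 6 ≤ 7)
  A vs C: [6 vs 6, 5 vs 5, 6 vs 7] → A does not strictly dominate C (column X: 6 ≤ 6)
  B vs A: [5 vs 6, 3 vs 5, 7 vs 6] → B does not strictly dominate A (column X: 5 ≤ 6)
  B vs C: [5 vs 6, 3 vs 5, 7 vs 7] → B does not strictly dominate C (column X: 5 ≤ 6)
  C vs A: [6 vs 6, 5 vs 5, 7 vs 6] → C does not strictly dominate A (column X: 6 ≤ 6)
  C vs B: [6 vs 5, 5 vs 3, 7 vs 7] → C does not strictly dominate B (column Z: 7 ≤ 7)
No single strategy strictly dominates all others → no strictly dominant strategy.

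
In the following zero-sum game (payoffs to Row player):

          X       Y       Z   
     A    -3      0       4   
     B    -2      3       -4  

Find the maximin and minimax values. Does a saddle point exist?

Maximin = -3, Minimax = -2, Saddle: False

Work:
Row minimums: [-3, -4] → maximin = -3
Column maximums: [-2, 3, 4] → minimax = -2
No saddle point (maximin ≠ minimax). Mixed strategy needed.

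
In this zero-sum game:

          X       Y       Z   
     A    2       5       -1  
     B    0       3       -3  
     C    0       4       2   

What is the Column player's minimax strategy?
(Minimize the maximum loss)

Column should play X or Z (all achieve the minimum), value = 2

Work:
Column player minimizes Row's maximum payoff:
Column X: max payoff to Row = 2
Column Y: max payoff to Row = 5
Column Z: max payoff to Row = 2
Minimum is 2, achieved by columns X, Z (tied).
Each of X or Z is a minimax strategy.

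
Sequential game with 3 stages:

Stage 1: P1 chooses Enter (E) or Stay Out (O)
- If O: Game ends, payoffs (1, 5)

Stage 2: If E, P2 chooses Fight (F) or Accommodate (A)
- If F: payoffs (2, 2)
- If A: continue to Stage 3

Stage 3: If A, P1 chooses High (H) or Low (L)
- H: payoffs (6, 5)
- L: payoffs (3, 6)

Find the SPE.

SPE: (E, A, H); Outcome (6, 5)

Work:
Stage 3: P1 chooses H (6 vs 3)
Stage 2: P2: F->2, A->5 (anticipating H). Choose A
Stage 1: P1: O->1, E->6 (anticipating A, H). Choose E
SPE path: E -> A -> H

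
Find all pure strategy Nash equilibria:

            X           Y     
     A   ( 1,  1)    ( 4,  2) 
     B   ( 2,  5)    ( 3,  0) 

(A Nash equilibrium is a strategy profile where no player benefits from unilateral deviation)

Nash equilibrium: (A, Y), (B, X)

Work:
Best responses:
  P1 vs X: payoffs [1, 2] → best response B (payoff 2)
  P1 vs Y: payoffs [4, 3] → best response A (payoff 4)
  P2 vs A: payoffs [1, 2] → best response Y (payoff 2)
  P2 vs B: payoffs [5, 0] → best response X (payoff 5)
Mutual best responses: (A,Y), (B,X) → Nash equilibria.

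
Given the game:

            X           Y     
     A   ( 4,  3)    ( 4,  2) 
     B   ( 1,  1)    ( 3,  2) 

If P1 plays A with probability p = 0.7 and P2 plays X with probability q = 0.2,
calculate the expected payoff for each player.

E[P1] = 3.58, E[P2] = 2.08

Work:
E[P1] = p·q·π₁(A,X) + p·(1-q)·π₁(A,Y) + (1-p)·q·π₁(B,X) + (1-p)·(1-q)·π₁(B,Y)
= 0.7·0.2·4 + 0.7·0.8·4 + 0.3·0.2·1 + 0.3·0.8·3
= 3.58

E[P2] = 2.08 (similar calculation)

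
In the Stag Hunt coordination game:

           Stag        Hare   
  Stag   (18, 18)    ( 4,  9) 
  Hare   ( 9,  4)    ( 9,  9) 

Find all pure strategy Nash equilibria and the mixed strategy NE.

Pure NE: (Stag, Stag) and (Hare, Hare); Mixed NE: p = 0.3571, q = 0.3571

Work:
Check pure NE:
(Stag, Stag): (18, 18) - no unilateral deviation beneficial
(Hare, Hare): (9, 9) - no unilateral deviation beneficial
Mixed NE: P1 plays Stag with p = 0.3571, P2 plays Stag with q = 0.3571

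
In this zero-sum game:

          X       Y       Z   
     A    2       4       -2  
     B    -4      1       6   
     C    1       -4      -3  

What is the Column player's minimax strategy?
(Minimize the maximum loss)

Column should play X, value = 2

Work:
Column player minimizes Row's maximum payoff:
Column X: max payoff to Row = 2
Column Y: max payoff to Row = 4
Column Z: max payoff to Row = 6
Minimum is 2, achieved by column X.
Minimax strategy: X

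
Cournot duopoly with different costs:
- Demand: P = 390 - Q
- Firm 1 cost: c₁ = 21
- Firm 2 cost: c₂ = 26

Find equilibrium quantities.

q₁* = 124.67, q₂* = 119.67

Work:
Reaction: q₁ = (390 - 21 - q₂)/2
Reaction: q₂ = (390 - 26 - q₁)/2
Solve simultaneously:
q₁* = (390 - 2×21 + 26)/3 = 124.67
q₂* = (390 - 2×26 + 21)/3 = 119.67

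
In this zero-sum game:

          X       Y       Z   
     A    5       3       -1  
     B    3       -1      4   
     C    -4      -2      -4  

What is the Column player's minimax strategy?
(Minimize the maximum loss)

Column should play Y, value = 3

Work:
Column player minimizes Row's maximum payoff:
Column X: max payoff to Row = 5
Column Y: max payoff to Row = 3
Column Z: max payoff to Row = 4
Minimum is 3, achieved by column Y.
Minimax strategy: Y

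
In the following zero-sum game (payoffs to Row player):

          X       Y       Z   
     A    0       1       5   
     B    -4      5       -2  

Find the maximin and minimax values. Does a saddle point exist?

Maximin = 0, Minimax = 0, Saddle: True

Work:
Row minimums: [0, -4] → maximin = 0
Column maximums: [0, 5, 5] → minimax = 0
Saddle point exists! Game value = 0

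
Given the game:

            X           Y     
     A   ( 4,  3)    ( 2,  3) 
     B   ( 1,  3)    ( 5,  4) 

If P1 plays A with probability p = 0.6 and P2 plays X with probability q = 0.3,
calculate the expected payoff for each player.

E[P1] = 3.08, E[P2] = 3.28

Work:
E[P1] = p·q·π₁(A,X) + p·(1-q)·π₁(A,Y) + (1-p)·q·π₁(B,X) + (1-p)·(1-q)·π₁(B,Y)
= 0.6·0.3·4 + 0.6·0.7·2 + 0.4·0.3·1 + 0.4·0.7·5
= 3.08

E[P2] = 3.28 (similar calculation)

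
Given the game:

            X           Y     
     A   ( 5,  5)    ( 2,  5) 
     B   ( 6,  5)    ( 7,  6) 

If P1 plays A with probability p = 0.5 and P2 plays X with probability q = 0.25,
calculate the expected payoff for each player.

E[P1] = 4.75, E[P2] = 5.375

Work:
E[P1] = p·q·π₁(A,X) + p·(1-q)·π₁(A,Y) + (1-p)·q·π₁(B,X) + (1-p)·(1-q)·π₁(B,Y)
= 0.5·0.25·5 + 0.5·0.75·2 + 0.5·0.25·6 + 0.5·0.75·7
= 4.75

E[P2] = 5.375 (similar calculation)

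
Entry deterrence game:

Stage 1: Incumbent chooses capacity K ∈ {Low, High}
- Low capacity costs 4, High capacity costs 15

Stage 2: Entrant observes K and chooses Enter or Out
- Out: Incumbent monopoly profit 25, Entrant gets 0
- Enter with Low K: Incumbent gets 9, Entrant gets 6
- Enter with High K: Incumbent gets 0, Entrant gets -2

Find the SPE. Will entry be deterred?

SPE: (High, Enter|Low, Out|High); Entry deterred. Incumbent net profit = 10

Work:
After Low K: Entrant enters (6 > 0)
After High K: Entrant stays out (-2 < 0)
Incumbent: Low → 9−4=5, High → 25−15=10
Incumbent chooses High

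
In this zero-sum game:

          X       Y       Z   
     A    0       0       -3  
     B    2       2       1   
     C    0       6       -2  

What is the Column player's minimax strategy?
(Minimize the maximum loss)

Column should play Z, value = 1

Work:
Column player minimizes Row's maximum payoff:
Column X: max payoff to Row = 2
Column Y: max payoff to Row = 6
Column Z: max payoff to Row = 1
Minimum is 1, achieved by column Z.
Minimax strategy: Z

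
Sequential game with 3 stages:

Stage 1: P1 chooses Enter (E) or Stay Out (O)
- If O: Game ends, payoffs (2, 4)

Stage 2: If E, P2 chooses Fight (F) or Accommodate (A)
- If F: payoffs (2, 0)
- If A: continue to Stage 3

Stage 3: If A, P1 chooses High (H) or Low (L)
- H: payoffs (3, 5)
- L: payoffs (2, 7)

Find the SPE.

SPE: (E, A, H); Outcome (3, 5)

Work:
Stage 3: P1 chooses H (3 vs 2)
Stage 2: P2: F->0, A->5 (anticipating H). Choose A
Stage 1: P1: O->2, E->3 (anticipating A, H). Choose E
SPE path: E -> A -> H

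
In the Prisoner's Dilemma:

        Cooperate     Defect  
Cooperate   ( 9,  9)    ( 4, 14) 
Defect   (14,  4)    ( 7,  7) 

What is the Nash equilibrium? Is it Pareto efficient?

(Defect, Defect) is NE; not Pareto efficient

Work:
Defect dominates Cooperate for both players:
If P2 cooperates: Defect (14) > Cooperate (9)
If P2 defects: Defect (7) > Cooperate (4)
NE: (Defect, Defect) with payoff (7, 7)
But (Cooperate, Cooperate) = (9, 9) Pareto dominates (7, 7)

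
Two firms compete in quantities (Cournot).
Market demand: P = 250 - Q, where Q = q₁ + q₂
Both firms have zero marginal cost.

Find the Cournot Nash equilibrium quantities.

q₁* = q₂* = 83.33; P* = 83.33

Work:
Profit: π_i = P·q_i = (a - q_i - q_j)·q_i
FOC: ∂π_i/∂q_i = a - 2q_i - q_j = 0
Reaction function: q_i = (250 - q_j)/2
Symmetry: q* = 250/3 = 83.33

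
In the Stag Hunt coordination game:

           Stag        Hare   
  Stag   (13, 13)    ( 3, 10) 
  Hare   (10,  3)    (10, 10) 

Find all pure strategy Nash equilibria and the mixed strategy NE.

Pure NE: (Stag, Stag) and (Hare, Hare); Mixed NE: p = 0.7, q = 0.7

Work:
Check pure NE:
(Stag, Stag): (13, 13) - no unilateral deviation beneficial
(Hare, Hare): (10, 10) - no unilateral deviation beneficial
Mixed NE: P1 plays Stag with p = 0.7, P2 plays Stag with q = 0.7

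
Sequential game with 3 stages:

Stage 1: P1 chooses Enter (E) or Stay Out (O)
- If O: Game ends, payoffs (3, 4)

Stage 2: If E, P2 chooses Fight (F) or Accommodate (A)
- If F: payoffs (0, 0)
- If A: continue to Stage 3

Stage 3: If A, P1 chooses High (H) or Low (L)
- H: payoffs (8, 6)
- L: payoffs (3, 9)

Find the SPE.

SPE: (E, A, H); Outcome (8, 6)

Work:
Stage 3: P1 chooses H (8 vs 3)
Stage 2: P2: F->0, A->6 (anticipating H). Choose A
Stage 1: P1: O->3, E->8 (anticipating A, H). Choose E
SPE path: E -> A -> H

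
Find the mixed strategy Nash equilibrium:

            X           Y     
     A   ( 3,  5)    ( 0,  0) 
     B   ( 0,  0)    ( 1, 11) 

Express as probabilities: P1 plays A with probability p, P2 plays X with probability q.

p = 0.6875, q = 0.25

Work:
Find probabilities that make opponent indifferent:
P2 chooses q to make P1 indifferent between A and B
P1 chooses p to make P2 indifferent between X and Y
Mixed NE: P1 plays (A: 0.6875, B: 0.3125), P2 plays (X: 0.25, Y: 0.75)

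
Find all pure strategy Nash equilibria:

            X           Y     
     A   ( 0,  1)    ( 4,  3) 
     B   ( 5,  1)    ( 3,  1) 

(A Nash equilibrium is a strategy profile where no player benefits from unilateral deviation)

Nash equilibrium: (A, Y), (B, X)

Work:
Best responses:
  P1 vs X: payoffs [0, 5] → best response B (payoff 5)
  P1 vs Y: payoffs [4, 3] → best response A (payoff 4)
  P2 vs A: payoffs [1, 3] → best response Y (payoff 3)
  P2 vs B: payoffs [1, 1] → best response X/Y (payoff 1)
Mutual best responses: (A,Y), (B,X) → Nash equilibria.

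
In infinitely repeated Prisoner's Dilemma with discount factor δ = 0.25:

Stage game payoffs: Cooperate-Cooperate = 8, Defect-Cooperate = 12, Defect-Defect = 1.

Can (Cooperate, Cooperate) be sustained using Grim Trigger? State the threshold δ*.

δ* = 0.3636; since δ = 0.25 < 0.3636, cooperation cannot be sustained

Work:
For Grim Trigger:
Cooperate forever: 8/(1-δ)
Defect then punished: 12 + 1·δ/(1-δ)
Need: 8/(1-δ) ≥ 12 + 1·δ/(1-δ)
Solving: δ ≥ (T-R)/(T-P) = (12-8)/(12-1) = 0.3636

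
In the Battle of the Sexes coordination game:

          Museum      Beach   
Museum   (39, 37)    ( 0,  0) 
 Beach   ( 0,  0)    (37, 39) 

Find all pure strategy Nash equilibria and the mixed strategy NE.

Pure NE: (Museum, Museum) and (Beach, Beach); Mixed NE: p = 0.5132, q = 0.4868

Work:
Check pure NE:
(Museum, Museum): (39, 37) - no unilateral deviation beneficial
(Beach, Beach): (37, 39) - no unilateral deviation beneficial
Mixed NE: P1 plays Museum with p = 0.5132, P2 plays Museum with q = 0.4868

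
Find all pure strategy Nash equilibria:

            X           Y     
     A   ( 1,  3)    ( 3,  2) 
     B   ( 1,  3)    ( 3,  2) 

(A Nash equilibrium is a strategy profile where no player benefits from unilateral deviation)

Nash equilibrium: (A, X), (B, X)

Work:
Best responses:
  P1 vs X: payoffs [1, 1] → best response A/B (payoff 1)
  P1 vs Y: payoffs [3, 3] → best response A/B (payoff 3)
  P2 vs A: payoffs [3, 2] → best response X (payoff 3)
  P2 vs B: payoffs [3, 2] → best response X (payoff 3)
Mutual best responses: (A,X), (B,X) → Nash equilibria.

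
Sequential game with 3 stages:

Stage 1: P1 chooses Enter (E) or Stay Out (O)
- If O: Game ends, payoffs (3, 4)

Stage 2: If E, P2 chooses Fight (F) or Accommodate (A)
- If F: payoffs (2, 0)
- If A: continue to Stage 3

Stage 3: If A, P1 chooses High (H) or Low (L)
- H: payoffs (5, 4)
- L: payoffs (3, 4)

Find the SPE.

SPE: (E, A, H); Outcome (5, 4)

Work:
Stage 3: P1 chooses H (5 vs 3)
Stage 2: P2: F->0, A->4 (anticipating H). Choose A
Stage 1: P1: O->3, E->5 (anticipating A, H). Choose E
SPE path: E -> A -> H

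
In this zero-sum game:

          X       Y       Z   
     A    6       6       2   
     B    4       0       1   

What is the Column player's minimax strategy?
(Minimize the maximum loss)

Column should play Z, value = 2

Work:
Column player minimizes Row's maximum payoff:
Column X: max payoff to Row = 6
Column Y: max payoff to Row = 6
Column Z: max payoff to Row = 2
Minimum is 2, achieved by column Z.
Minimax strategy: Z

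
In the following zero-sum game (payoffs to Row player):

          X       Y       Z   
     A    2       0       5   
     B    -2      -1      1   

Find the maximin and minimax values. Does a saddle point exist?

Maximin = 0, Minimax = 0, Saddle: True

Work:
Row minimums: [0, -2] → maximin = 0
Column maximums: [2, 0, 5] → minimax = 0
Saddle point exists! Game value = 0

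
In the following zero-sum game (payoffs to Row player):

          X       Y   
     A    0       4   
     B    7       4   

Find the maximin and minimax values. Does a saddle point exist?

Maximin = 4, Minimax = 4, Saddle: True

Work:
Row minimums: [0, 4] → maximin = 4
Column maximums: [7, 4] → minimax = 4
Saddle point exists! Game value = 4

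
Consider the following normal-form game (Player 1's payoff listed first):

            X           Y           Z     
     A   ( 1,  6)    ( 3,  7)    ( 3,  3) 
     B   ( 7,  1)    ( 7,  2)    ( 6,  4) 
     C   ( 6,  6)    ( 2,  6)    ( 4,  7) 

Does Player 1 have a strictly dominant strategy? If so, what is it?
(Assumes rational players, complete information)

Yes, Player 1's strictly dominant strategy is B

Work:
A strategy strictly dominates another if it gives a strictly higher payoff against every opponent action. Compare each pair of P1's strategies column-by-column:
  A vs B: [1 vs 7, 3 vs 7, 3 vs 6] → A does not strictly dominate B (column X: 1 ≤ 7)
  A vs C: [1 vs 6, 3 vs 2, 3 vs 4] → A does not strictly dominate C (column X: 1 ≤ 6)
  B vs A: [7 vs 1, 7 vs 3, 6 vs 3] → B strictly dominates A
  B vs C: [7 vs 6, 7 vs 2, 6 vs 4] → B strictly dominates C
  C vs A: [6 vs 1, 2 vs 3, 4 vs 3] → C does not strictly dominate A (column Y: 2 ≤ 3)
  C vs B: [6 vs 7, 2 vs 7, 4 vs 6] → C does not strictly dominate B (column X: 6 ≤ 7)
B strictly dominates every other strategy → strictly dominant.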